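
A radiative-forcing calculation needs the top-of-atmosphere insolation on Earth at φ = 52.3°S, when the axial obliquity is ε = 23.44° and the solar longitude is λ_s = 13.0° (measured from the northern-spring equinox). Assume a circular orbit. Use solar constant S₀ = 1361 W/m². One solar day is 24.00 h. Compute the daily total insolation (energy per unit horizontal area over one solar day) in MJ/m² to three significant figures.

Solar declination: sin δ = sin ε · sin λ_s = sin 23.44° × sin 13.0° = 0.08948, so δ = +5.134°.
cos H₀ = −tan(-52.3°) tan(+5.134°) = 0.1162, H₀ = 1.4543 rad.
Bracket: H₀ sin φ sin δ + cos φ cos δ sin H₀ = 1.4543×-0.79122×0.08948 + 0.61153×0.99599×0.99322 = -0.102962 + 0.604948 = 0.501986.
Q̄ = (S₀/π) × [bracket] = (1361/π) × 0.501986 = 217.47 W/m².
Daily total = Q̄ × 24.00 h × 3600 s/h = 217.47 × 24.00 × 3600 / 10⁶ = 18.79 MJ/m².

18.8 MJ/m²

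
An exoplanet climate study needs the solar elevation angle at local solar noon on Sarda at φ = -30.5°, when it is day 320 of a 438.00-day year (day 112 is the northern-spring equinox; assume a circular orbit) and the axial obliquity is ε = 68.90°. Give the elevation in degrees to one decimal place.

Solar longitude: λ_s = 360° × (320 − 112)/438.00 = 170.959°.
sin δ = sin 68.90° × sin 170.959° = 0.14661, so δ = +8.430°.
At local noon the hour angle is zero, so the zenith angle equals |φ − δ| = |-30.5° − (+8.430°)| = 38.930°.
Elevation = 90° − 38.930° = 51.1°.

51.1°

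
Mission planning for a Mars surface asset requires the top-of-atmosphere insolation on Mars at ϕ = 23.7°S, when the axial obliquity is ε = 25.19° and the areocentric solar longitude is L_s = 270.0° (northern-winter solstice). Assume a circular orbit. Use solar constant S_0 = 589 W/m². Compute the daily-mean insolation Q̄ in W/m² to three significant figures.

sin δ = sin 25.19° × sin 270.0° = -0.42562, so δ = -25.190°.
cos h₀ = −tan(-23.7°) tan(-25.190°) = -0.2065, h₀ = 1.7788 rad.
Bracket: h₀ sin ϕ sin δ + cos ϕ cos δ sin h₀ = 1.7788×-0.40195×-0.42562 + 0.91566×0.90490×0.97845 = 0.304313 + 0.810725 = 1.115038.
Q̄ = (S_0/π) × [bracket] = (589/π) × 1.115038 = 209.1 W/m².

Q̄ ≈ 209 W/m²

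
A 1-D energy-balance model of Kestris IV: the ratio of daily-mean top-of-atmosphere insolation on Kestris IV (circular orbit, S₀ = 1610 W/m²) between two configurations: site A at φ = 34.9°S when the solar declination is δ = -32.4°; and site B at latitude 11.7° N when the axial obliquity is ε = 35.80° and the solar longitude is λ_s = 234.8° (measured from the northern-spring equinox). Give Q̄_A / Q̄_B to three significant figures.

Q̄_A / Q̄_B ≈ 1.74

— Configuration A (φ=-34.9°):
cos H₀ = −tan(-34.9°) tan(-32.400°) = -0.4427, H₀ = 2.0294 rad.
Bracket: H₀ sin φ sin δ + cos φ cos δ sin H₀ = 2.0294×-0.57215×-0.53583 + 0.82015×0.84433×0.89666 = 0.622164 + 0.620917 = 1.243081.
Q̄ = (S₀/π) × [bracket] = (1610/π) × 1.243081 = 637.05 W/m².
— Configuration B (φ=+11.7°):
Solar declination: sin δ = sin ε · sin λ_s = sin 35.80° × sin 234.8° = -0.47800, so δ = -28.555°.
cos H₀ = −tan(+11.7°) tan(-28.555°) = 0.1127, H₀ = 1.4579 rad.
Bracket: H₀ sin φ sin δ + cos φ cos δ sin H₀ = 1.4579×0.20279×-0.47800 + 0.97922×0.87836×0.99363 = -0.141320 + 0.854629 = 0.713309.
Q̄ = (S₀/π) × [bracket] = (1610/π) × 0.713309 = 365.56 W/m².
Ratio Q̄_A / Q̄_B = 637.05 / 365.56 = 1.743.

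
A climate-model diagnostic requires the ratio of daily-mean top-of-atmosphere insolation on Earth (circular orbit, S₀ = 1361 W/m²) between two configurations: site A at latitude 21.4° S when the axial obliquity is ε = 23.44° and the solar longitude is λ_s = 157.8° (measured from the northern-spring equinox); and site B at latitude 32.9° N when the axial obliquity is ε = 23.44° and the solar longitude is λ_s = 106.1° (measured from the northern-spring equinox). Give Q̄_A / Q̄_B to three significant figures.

Q̄_A / Q̄_B ≈ 0.740

— Configuration A (φ=-21.4°):
Solar declination: sin δ = sin ε · sin λ_s = sin 23.44° × sin 157.8° = 0.15030, so δ = +8.644°.
cos H₀ = −tan(-21.4°) tan(+8.644°) = 0.0596, H₀ = 1.5112 rad.
Bracket: H₀ sin φ sin δ + cos φ cos δ sin H₀ = 1.5112×-0.36488×0.15030 + 0.93106×0.98864×0.99822 = -0.082876 + 0.918845 = 0.835969.
Q̄ = (S₀/π) × [bracket] = (1361/π) × 0.835969 = 362.16 W/m².
— Configuration B (φ=+32.9°):
Solar declination: sin δ = sin ε · sin λ_s = sin 23.44° × sin 106.1° = 0.38219, so δ = +22.469°.
cos H₀ = −tan(+32.9°) tan(+22.469°) = -0.2676, H₀ = 1.8417 rad.
Bracket: H₀ sin φ sin δ + cos φ cos δ sin H₀ = 1.8417×0.54317×0.38219 + 0.83962×0.92409×0.96354 = 0.382326 + 0.747596 = 1.129922.
Q̄ = (S₀/π) × [bracket] = (1361/π) × 1.129922 = 489.50 W/m².
Ratio Q̄_A / Q̄_B = 362.16 / 489.50 = 0.7399.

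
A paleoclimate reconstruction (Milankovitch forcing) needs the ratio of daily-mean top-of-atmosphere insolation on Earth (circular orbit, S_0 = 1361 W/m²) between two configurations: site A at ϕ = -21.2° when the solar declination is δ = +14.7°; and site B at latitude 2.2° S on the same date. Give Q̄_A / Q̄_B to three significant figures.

Q̄_A / Q̄_B ≈ 0.801

— Configuration A (ϕ=-21.2°):
cos h₀ = −tan(-21.2°) tan(+14.700°) = 0.1018, h₀ = 1.4689 rad.
Bracket: h₀ sin ϕ sin δ + cos ϕ cos δ sin h₀ = 1.4689×-0.36162×0.25376 + 0.93232×0.96727×0.99481 = -0.134793 + 0.897125 = 0.762332.
Q̄ = (S_0/π) × [bracket] = (1361/π) × 0.762332 = 330.26 W/m².
— Configuration B (ϕ=-2.2°):
cos h₀ = −tan(-2.2°) tan(+14.700°) = 0.0101, h₀ = 1.5607 rad.
Bracket: h₀ sin ϕ sin δ + cos ϕ cos δ sin h₀ = 1.5607×-0.03839×0.25376 + 0.99926×0.96727×0.99995 = -0.015204 + 0.966506 = 0.951302.
Q̄ = (S_0/π) × [bracket] = (1361/π) × 0.951302 = 412.12 W/m².
Ratio Q̄_A / Q̄_B = 330.26 / 412.12 = 0.8014.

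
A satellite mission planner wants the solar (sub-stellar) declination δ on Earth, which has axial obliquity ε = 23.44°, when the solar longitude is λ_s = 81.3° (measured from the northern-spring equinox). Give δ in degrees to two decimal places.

sin δ = sin ε · sin λ_s = sin 23.44° × sin 81.3° = 0.393212.
δ = arcsin(0.393212) = +23.15°.

δ = +23.15°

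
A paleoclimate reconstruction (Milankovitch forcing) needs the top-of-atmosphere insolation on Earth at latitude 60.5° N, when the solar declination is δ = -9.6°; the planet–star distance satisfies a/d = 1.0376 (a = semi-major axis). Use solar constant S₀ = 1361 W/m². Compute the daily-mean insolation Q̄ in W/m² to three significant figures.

cos H₀ = −tan(+60.5°) tan(-9.600°) = 0.2989, H₀ = 1.2672 rad.
Bracket: H₀ sin φ sin δ + cos φ cos δ sin H₀ = 1.2672×0.87036×-0.16677 + 0.49242×0.98600×0.95427 = -0.183934 + 0.463323 = 0.279389.
Inverse-square distance factor (a/d)² = 1.0376² = 1.076614.
Q̄ = (S₀/π) × 1.076614 × [bracket] = (1361/π) × 1.076614 × 0.279389 = 130.3 W/m².

Q̄ ≈ 130 W/m²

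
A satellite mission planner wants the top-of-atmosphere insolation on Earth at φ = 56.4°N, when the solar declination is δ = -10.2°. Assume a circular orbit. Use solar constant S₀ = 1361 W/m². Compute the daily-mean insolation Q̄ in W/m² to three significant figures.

cos H₀ = −tan(+56.4°) tan(-10.200°) = 0.2708, H₀ = 1.2966 rad.
Bracket: H₀ sin φ sin δ + cos φ cos δ sin H₀ = 1.2966×0.83292×-0.17708 + 0.55339×0.98420×0.96263 = -0.191240 + 0.524293 = 0.333053.
Q̄ = (S₀/π) × [bracket] = (1361/π) × 0.333053 = 144.3 W/m².

Q̄ ≈ 144 W/m²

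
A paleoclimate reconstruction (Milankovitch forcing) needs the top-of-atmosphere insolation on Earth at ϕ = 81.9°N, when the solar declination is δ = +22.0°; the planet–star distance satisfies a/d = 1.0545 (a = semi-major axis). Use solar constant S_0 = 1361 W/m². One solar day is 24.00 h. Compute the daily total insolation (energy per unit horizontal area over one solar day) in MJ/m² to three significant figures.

48.5 MJ/m²

cos h₀ = −tan(+81.9°) tan(+22.000°) = -2.8388 ≤ −1 ⇒ polar day, h₀ = π.
Bracket: h₀ sin ϕ sin δ + cos ϕ cos δ sin h₀ = 3.1416×0.99002×0.37461 + 0.14090×0.92718×0.00000 = 1.165130 + 0.000000 = 1.165130.
Inverse-square distance factor (a/d)² = 1.0545² = 1.111970.
Q̄ = (S_0/π) × 1.111970 × [bracket] = (1361/π) × 1.111970 × 1.165130 = 561.28 W/m².
Daily total = Q̄ × 24.00 h × 3600 s/h = 561.28 × 24.00 × 3600 / 10⁶ = 48.49 MJ/m².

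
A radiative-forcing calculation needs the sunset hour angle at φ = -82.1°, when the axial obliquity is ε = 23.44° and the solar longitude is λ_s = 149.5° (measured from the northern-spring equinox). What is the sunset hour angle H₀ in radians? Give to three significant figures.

H₀ = 0.00 rad

Solar declination: sin δ = sin ε · sin λ_s = sin 23.44° × sin 149.5° = 0.20189, so δ = +11.648°.
cos H₀ = −tan φ · tan δ = 1.4856 ≥ 1, so the Sun never rises (polar night) and H₀ = 0.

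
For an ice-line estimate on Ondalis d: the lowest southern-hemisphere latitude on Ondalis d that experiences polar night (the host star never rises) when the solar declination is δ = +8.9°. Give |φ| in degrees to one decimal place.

|φ| = 81.1°

Polar night requires cos H₀ = −tan φ tan δ ≥ 1, i.e. tan φ tan δ ≤ −1.
The boundary is |tan φ| · |tan δ| = 1, so |φ| = 90° − |δ| = 90° − 8.9° = 81.1° in the southern hemisphere.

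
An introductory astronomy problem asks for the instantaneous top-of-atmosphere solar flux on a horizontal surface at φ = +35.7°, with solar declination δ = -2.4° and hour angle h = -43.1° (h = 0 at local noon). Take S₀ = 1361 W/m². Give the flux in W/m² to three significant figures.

773 W/m²

cos θ_z = sin φ sin δ + cos φ cos δ cos h = -0.024436 + 0.592433 = 0.567997.
Flux = S₀ · cos θ_z = 1361 × 0.567997 = 773.0 W/m².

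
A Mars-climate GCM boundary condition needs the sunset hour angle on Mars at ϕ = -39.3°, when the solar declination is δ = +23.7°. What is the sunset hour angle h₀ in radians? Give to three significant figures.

cos h₀ = −tan ϕ · tan δ = −tan(-39.3°) × tan(+23.700°) = 0.3593, so h₀ = 1.2033 rad = 68.94°.

h₀ = 1.20 rad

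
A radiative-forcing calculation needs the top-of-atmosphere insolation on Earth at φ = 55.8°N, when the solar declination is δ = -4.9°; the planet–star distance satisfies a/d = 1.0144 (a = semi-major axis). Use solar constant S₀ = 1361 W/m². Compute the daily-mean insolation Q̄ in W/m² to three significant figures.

Q̄ ≈ 202 W/m²

cos H₀ = −tan(+55.8°) tan(-4.900°) = 0.1261, H₀ = 1.4443 rad.
Bracket: H₀ sin φ sin δ + cos φ cos δ sin H₀ = 1.4443×0.82708×-0.08542 + 0.56208×0.99635×0.99201 = -0.102039 + 0.555554 = 0.453515.
Inverse-square distance factor (a/d)² = 1.0144² = 1.029007.
Q̄ = (S₀/π) × 1.029007 × [bracket] = (1361/π) × 1.029007 × 0.453515 = 202.2 W/m².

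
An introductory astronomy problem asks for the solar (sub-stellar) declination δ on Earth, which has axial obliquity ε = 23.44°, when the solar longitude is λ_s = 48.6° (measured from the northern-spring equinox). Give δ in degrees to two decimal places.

δ = +17.36°

sin δ = sin ε · sin λ_s = sin 23.44° × sin 48.6° = 0.298386.
δ = arcsin(0.298386) = +17.36°.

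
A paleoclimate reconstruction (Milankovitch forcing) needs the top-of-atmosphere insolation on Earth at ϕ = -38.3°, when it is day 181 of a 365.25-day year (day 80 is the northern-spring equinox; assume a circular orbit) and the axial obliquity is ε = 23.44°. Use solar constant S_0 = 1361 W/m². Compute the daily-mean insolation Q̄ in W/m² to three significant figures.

Solar longitude: L_s = 360° × (181 − 80)/365.25 = 99.548°.
sin δ = sin 23.44° × sin 99.548° = 0.39228, so δ = +23.096°.
cos h₀ = −tan(-38.3°) tan(+23.096°) = 0.3368, h₀ = 1.2273 rad.
Bracket: h₀ sin ϕ sin δ + cos ϕ cos δ sin h₀ = 1.2273×-0.61978×0.39228 + 0.78478×0.91985×0.94158 = -0.298390 + 0.679708 = 0.381318.
Q̄ = (S_0/π) × [bracket] = (1361/π) × 0.381318 = 165.2 W/m².

Q̄ ≈ 165 W/m²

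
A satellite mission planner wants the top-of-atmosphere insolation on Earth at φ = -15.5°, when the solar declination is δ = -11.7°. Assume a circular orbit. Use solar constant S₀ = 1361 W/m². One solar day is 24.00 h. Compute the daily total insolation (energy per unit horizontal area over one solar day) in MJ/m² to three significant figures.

cos H₀ = −tan(-15.5°) tan(-11.700°) = -0.0574, H₀ = 1.6283 rad.
Bracket: H₀ sin φ sin δ + cos φ cos δ sin H₀ = 1.6283×-0.26724×-0.20279 + 0.96363×0.97922×0.99835 = 0.088243 + 0.942049 = 1.030292.
Q̄ = (S₀/π) × [bracket] = (1361/π) × 1.030292 = 446.34 W/m².
Daily total = Q̄ × 24.00 h × 3600 s/h = 446.34 × 24.00 × 3600 / 10⁶ = 38.56 MJ/m².

38.6 MJ/m²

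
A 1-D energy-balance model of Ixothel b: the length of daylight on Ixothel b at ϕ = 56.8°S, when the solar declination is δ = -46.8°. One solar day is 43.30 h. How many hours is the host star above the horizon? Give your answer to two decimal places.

43.30 h

Sunrise equation: cos h₀ = −tan ϕ · tan δ = -1.6273 ≤ −1, so the host star never sets (polar day) and h₀ = π.
Daylight = 2h₀/(2π) × 43.30 h = (3.1416/π) × 43.30 = 43.30 h.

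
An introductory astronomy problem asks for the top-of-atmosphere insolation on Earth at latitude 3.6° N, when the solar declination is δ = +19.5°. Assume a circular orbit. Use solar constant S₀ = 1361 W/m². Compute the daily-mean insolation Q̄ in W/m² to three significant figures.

cos H₀ = −tan(+3.6°) tan(+19.500°) = -0.0223, H₀ = 1.5931 rad.
Bracket: H₀ sin φ sin δ + cos φ cos δ sin H₀ = 1.5931×0.06279×0.33381 + 0.99803×0.94264×0.99975 = 0.033391 + 0.940548 = 0.973939.
Q̄ = (S₀/π) × [bracket] = (1361/π) × 0.973939 = 421.9 W/m².

Q̄ ≈ 422 W/m²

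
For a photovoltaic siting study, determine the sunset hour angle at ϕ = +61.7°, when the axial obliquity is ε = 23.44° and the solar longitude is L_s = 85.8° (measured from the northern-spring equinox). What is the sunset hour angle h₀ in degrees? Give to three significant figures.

Solar declination: sin δ = sin ε · sin L_s = sin 23.44° × sin 85.8° = 0.39672, so δ = +23.373°.
cos h₀ = −tan ϕ · tan δ = −tan(+61.7°) × tan(+23.373°) = -0.8027, so h₀ = 2.5025 rad = 143.38°.

h₀ = 143°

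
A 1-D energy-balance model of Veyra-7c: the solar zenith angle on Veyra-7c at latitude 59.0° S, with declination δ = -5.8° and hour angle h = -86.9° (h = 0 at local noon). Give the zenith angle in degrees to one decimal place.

θ_z = 83.4°

cos θ_z = sin φ sin δ + cos φ cos δ cos h = 0.086622 + 0.027710 = 0.114332.
θ_z = arccos(0.114332) = 83.4°.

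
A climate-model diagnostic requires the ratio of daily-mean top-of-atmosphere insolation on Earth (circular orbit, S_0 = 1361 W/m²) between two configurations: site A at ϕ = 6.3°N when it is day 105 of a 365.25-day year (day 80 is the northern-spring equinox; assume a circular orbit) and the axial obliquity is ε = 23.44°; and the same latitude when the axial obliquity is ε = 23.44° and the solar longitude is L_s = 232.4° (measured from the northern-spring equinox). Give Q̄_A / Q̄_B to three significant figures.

— Configuration A (ϕ=+6.3°):
Solar longitude: L_s = 360° × (105 − 80)/365.25 = 24.641°.
sin δ = sin 23.44° × sin 24.641° = 0.16585, so δ = +9.547°.
cos h₀ = −tan(+6.3°) tan(+9.547°) = -0.0186, h₀ = 1.5894 rad.
Bracket: h₀ sin ϕ sin δ + cos ϕ cos δ sin h₀ = 1.5894×0.10973×0.16585 + 0.99396×0.98615×0.99983 = 0.028925 + 0.980027 = 1.008952.
Q̄ = (S_0/π) × [bracket] = (1361/π) × 1.008952 = 437.10 W/m².
— Configuration B (ϕ=+6.3°):
Solar declination: sin δ = sin ε · sin L_s = sin 23.44° × sin 232.4° = -0.31516, so δ = -18.371°.
cos h₀ = −tan(+6.3°) tan(-18.371°) = 0.0367, h₀ = 1.5341 rad.
Bracket: h₀ sin ϕ sin δ + cos ϕ cos δ sin h₀ = 1.5341×0.10973×-0.31516 + 0.99396×0.94904×0.99933 = -0.053053 + 0.942676 = 0.889623.
Q̄ = (S_0/π) × [bracket] = (1361/π) × 0.889623 = 385.40 W/m².
Ratio Q̄_A / Q̄_B = 437.10 / 385.40 = 1.134.

Q̄_A / Q̄_B ≈ 1.13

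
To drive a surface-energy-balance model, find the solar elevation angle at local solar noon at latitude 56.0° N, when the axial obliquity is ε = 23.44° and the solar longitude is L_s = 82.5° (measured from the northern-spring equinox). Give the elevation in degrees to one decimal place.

Solar declination: sin δ = sin ε · sin L_s = sin 23.44° × sin 82.5° = 0.39439, so δ = +23.228°.
At local noon the hour angle is zero, so the zenith angle equals |ϕ − δ| = |+56.0° − (+23.228°)| = 32.772°.
Elevation = 90° − 32.772° = 57.2°.

57.2°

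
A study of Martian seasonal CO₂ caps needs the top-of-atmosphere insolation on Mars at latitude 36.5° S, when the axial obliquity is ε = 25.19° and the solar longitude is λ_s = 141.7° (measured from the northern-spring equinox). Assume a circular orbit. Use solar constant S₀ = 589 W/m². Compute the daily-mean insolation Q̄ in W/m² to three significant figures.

Q̄ ≈ 102 W/m²

Solar declination: sin δ = sin ε · sin λ_s = sin 25.19° × sin 141.7° = 0.26379, so δ = +15.295°.
cos H₀ = −tan(-36.5°) tan(+15.295°) = 0.2024, H₀ = 1.3670 rad.
Bracket: H₀ sin φ sin δ + cos φ cos δ sin H₀ = 1.3670×-0.59482×0.26379 + 0.80386×0.96458×0.97931 = -0.214493 + 0.759345 = 0.544852.
Q̄ = (S₀/π) × [bracket] = (589/π) × 0.544852 = 102.2 W/m².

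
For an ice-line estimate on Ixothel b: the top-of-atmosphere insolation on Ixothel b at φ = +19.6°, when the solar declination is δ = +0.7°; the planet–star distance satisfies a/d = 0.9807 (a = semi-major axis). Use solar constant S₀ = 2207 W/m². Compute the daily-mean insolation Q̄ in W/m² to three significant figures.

cos H₀ = −tan(+19.6°) tan(+0.700°) = -0.0044, H₀ = 1.5751 rad.
Bracket: H₀ sin φ sin δ + cos φ cos δ sin H₀ = 1.5751×0.33545×0.01222 + 0.94206×0.99993×0.99999 = 0.006457 + 0.941985 = 0.948442.
Inverse-square distance factor (a/d)² = 0.9807² = 0.961772.
Q̄ = (S₀/π) × 0.961772 × [bracket] = (2207/π) × 0.961772 × 0.948442 = 640.8 W/m².

Q̄ ≈ 641 W/m²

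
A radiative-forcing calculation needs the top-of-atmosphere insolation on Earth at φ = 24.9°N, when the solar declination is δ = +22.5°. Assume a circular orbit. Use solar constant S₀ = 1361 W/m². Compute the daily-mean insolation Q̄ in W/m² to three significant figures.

cos H₀ = −tan(+24.9°) tan(+22.500°) = -0.1923, H₀ = 1.7643 rad.
Bracket: H₀ sin φ sin δ + cos φ cos δ sin H₀ = 1.7643×0.42104×0.38268 + 0.90704×0.92388×0.98134 = 0.284270 + 0.822359 = 1.106629.
Q̄ = (S₀/π) × [bracket] = (1361/π) × 1.106629 = 479.4 W/m².

Q̄ ≈ 479 W/m²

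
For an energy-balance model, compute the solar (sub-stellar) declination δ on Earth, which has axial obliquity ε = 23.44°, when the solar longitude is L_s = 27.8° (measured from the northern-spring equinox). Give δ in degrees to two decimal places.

δ = +10.69°

sin δ = sin ε · sin L_s = sin 23.44° × sin 27.8° = 0.185523.
δ = arcsin(0.185523) = +10.69°.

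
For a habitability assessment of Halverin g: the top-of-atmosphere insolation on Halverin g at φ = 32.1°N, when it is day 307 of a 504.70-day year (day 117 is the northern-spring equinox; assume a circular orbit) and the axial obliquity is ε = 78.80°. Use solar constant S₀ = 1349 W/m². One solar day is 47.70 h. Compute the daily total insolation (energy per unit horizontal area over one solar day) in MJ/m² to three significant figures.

95.9 MJ/m²

Solar longitude: λ_s = 360° × (307 − 117)/504.70 = 135.526°.
sin δ = sin 78.80° × sin 135.526° = 0.68724, so δ = +43.412°.
cos H₀ = −tan(+32.1°) tan(+43.412°) = -0.5935, H₀ = 2.2061 rad.
Bracket: H₀ sin φ sin δ + cos φ cos δ sin H₀ = 2.2061×0.53140×0.68724 + 0.84712×0.72643×0.80486 = 0.805666 + 0.495289 = 1.300955.
Q̄ = (S₀/π) × [bracket] = (1349/π) × 1.300955 = 558.63 W/m².
Daily total = Q̄ × 47.70 h × 3600 s/h = 558.63 × 47.70 × 3600 / 10⁶ = 95.93 MJ/m².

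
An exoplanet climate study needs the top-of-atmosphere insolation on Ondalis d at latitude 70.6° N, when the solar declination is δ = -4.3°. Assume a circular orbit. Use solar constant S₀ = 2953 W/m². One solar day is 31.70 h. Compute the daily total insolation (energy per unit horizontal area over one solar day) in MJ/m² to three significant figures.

cos H₀ = −tan(+70.6°) tan(-4.300°) = 0.2135, H₀ = 1.3556 rad.
Bracket: H₀ sin φ sin δ + cos φ cos δ sin H₀ = 1.3556×0.94322×-0.07498 + 0.33216×0.99719×0.97694 = -0.095872 + 0.323589 = 0.227717.
Q̄ = (S₀/π) × [bracket] = (2953/π) × 0.227717 = 214.05 W/m².
Daily total = Q̄ × 31.70 h × 3600 s/h = 214.05 × 31.70 × 3600 / 10⁶ = 24.43 MJ/m².

24.4 MJ/m²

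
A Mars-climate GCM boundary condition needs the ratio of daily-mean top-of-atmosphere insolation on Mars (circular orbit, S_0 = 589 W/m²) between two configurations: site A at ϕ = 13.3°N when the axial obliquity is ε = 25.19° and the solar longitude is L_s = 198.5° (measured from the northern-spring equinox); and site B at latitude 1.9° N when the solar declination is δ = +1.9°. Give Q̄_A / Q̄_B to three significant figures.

Q̄_A / Q̄_B ≈ 0.915

— Configuration A (ϕ=+13.3°):
Solar declination: sin δ = sin ε · sin L_s = sin 25.19° × sin 198.5° = -0.13505, so δ = -7.762°.
cos h₀ = −tan(+13.3°) tan(-7.762°) = 0.0322, h₀ = 1.5386 rad.
Bracket: h₀ sin ϕ sin δ + cos ϕ cos δ sin h₀ = 1.5386×0.23005×-0.13505 + 0.97318×0.99084×0.99948 = -0.047802 + 0.963764 = 0.915962.
Q̄ = (S_0/π) × [bracket] = (589/π) × 0.915962 = 171.73 W/m².
— Configuration B (ϕ=+1.9°):
cos h₀ = −tan(+1.9°) tan(+1.900°) = -0.0011, h₀ = 1.5719 rad.
Bracket: h₀ sin ϕ sin δ + cos ϕ cos δ sin h₀ = 1.5719×0.03316×0.03316 + 0.99945×0.99945×1.00000 = 0.001728 + 0.998900 = 1.000628.
Q̄ = (S_0/π) × [bracket] = (589/π) × 1.000628 = 187.60 W/m².
Ratio Q̄_A / Q̄_B = 171.73 / 187.60 = 0.9154.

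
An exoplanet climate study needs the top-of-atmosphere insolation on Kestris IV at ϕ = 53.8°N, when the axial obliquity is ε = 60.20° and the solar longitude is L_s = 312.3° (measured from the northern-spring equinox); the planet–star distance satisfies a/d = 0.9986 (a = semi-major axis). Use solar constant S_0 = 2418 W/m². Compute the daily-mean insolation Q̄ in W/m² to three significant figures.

Solar declination: sin δ = sin ε · sin L_s = sin 60.20° × sin 312.3° = -0.64183, so δ = -39.928°.
cos h₀ = −tan(+53.8°) tan(-39.928°) = 1.1436 ≥ 1 ⇒ polar night, h₀ = 0 and Q̄ = 0.
Inverse-square distance factor (a/d)² = 0.9986² = 0.997202.

Q̄ ≈ 0.00 W/m²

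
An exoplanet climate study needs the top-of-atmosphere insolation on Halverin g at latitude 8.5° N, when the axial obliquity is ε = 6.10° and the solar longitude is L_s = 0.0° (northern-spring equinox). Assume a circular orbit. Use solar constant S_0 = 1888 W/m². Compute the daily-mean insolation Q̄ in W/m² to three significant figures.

Q̄ ≈ 594 W/m²

Solar declination: sin δ = sin ε · sin L_s = sin 6.10° × sin 0.0° = 0.00000, so δ = +0.000°.
cos h₀ = −tan(+8.5°) tan(+0.000°) = -0.0000, h₀ = 1.5708 rad.
Bracket: h₀ sin ϕ sin δ + cos ϕ cos δ sin h₀ = 1.5708×0.14781×0.00000 + 0.98902×1.00000×1.00000 = 0.000000 + 0.989020 = 0.989020.
Q̄ = (S_0/π) × [bracket] = (1888/π) × 0.989020 = 594.4 W/m².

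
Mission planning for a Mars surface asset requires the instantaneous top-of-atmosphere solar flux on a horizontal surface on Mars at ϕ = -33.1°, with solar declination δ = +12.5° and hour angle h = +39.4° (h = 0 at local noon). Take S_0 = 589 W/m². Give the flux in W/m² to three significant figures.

cos θ_z = sin ϕ sin δ + cos ϕ cos δ cos h = -0.118198 + 0.631989 = 0.513791.
Flux = S_0 · cos θ_z = 589 × 0.513791 = 302.6 W/m².

303 W/m²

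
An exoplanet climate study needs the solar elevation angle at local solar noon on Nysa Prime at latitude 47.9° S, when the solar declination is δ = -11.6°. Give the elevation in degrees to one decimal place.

53.7°

At local noon the hour angle is zero, so the zenith angle equals |φ − δ| = |-47.9° − (-11.600°)| = 36.300°.
Elevation = 90° − 36.300° = 53.7°.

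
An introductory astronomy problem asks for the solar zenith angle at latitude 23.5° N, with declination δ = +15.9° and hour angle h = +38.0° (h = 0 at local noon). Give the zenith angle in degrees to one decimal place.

θ_z = 36.5°

cos θ_z = sin φ sin δ + cos φ cos δ cos h = 0.109241 + 0.695005 = 0.804246.
θ_z = arccos(0.804246) = 36.5°.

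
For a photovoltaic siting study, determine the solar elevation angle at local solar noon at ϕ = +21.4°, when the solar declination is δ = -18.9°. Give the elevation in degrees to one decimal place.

At local noon the hour angle is zero, so the zenith angle equals |ϕ − δ| = |+21.4° − (-18.900°)| = 40.300°.
Elevation = 90° − 40.300° = 49.7°.

49.7°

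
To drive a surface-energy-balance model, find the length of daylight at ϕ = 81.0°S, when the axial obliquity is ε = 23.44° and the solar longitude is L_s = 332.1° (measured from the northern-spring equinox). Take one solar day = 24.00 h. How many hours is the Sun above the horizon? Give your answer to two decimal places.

24.00 h

Solar declination: sin δ = sin ε · sin L_s = sin 23.44° × sin 332.1° = -0.18614, so δ = -10.727°.
Sunrise equation: cos h₀ = −tan ϕ · tan δ = -1.1961 ≤ −1, so the Sun never sets (polar day) and h₀ = π.
Daylight = 2h₀/(2π) × 24.00 h = (3.1416/π) × 24.00 = 24.00 h.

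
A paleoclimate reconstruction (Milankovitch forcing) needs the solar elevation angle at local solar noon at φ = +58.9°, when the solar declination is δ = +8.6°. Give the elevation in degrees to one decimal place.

39.7°

At local noon the hour angle is zero, so the zenith angle equals |φ − δ| = |+58.9° − (+8.600°)| = 50.300°.
Elevation = 90° − 50.300° = 39.7°.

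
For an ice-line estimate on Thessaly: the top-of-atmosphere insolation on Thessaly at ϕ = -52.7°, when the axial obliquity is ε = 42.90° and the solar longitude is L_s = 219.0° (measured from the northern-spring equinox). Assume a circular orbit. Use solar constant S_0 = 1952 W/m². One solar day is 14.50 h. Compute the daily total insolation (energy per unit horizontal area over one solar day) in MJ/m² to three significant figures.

38.7 MJ/m²

Solar declination: sin δ = sin ε · sin L_s = sin 42.90° × sin 219.0° = -0.42839, so δ = -25.366°.
cos h₀ = −tan(-52.7°) tan(-25.366°) = -0.6223, h₀ = 2.2425 rad.
Bracket: h₀ sin ϕ sin δ + cos ϕ cos δ sin h₀ = 2.2425×-0.79547×-0.42839 + 0.60599×0.90359×0.78275 = 0.764180 + 0.428608 = 1.192788.
Q̄ = (S_0/π) × [bracket] = (1952/π) × 1.192788 = 741.13 W/m².
Daily total = Q̄ × 14.50 h × 3600 s/h = 741.13 × 14.50 × 3600 / 10⁶ = 38.69 MJ/m².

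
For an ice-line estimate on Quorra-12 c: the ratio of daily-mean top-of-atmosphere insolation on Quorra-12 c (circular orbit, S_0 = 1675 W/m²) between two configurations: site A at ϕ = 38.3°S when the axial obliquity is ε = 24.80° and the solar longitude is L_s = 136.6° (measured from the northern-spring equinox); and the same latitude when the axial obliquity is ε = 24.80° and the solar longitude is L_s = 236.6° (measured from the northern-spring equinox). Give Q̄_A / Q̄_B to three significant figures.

Q̄_A / Q̄_B ≈ 0.444

— Configuration A (ϕ=-38.3°):
Solar declination: sin δ = sin ε · sin L_s = sin 24.80° × sin 136.6° = 0.28820, so δ = +16.750°.
cos h₀ = −tan(-38.3°) tan(+16.750°) = 0.2377, h₀ = 1.3308 rad.
Bracket: h₀ sin ϕ sin δ + cos ϕ cos δ sin h₀ = 1.3308×-0.61978×0.28820 + 0.78478×0.95757×0.97134 = -0.237708 + 0.729944 = 0.492236.
Q̄ = (S_0/π) × [bracket] = (1675/π) × 0.492236 = 262.45 W/m².
— Configuration B (ϕ=-38.3°):
Solar declination: sin δ = sin ε · sin L_s = sin 24.80° × sin 236.6° = -0.35018, so δ = -20.498°.
cos h₀ = −tan(-38.3°) tan(-20.498°) = -0.2952, h₀ = 1.8705 rad.
Bracket: h₀ sin ϕ sin δ + cos ϕ cos δ sin h₀ = 1.8705×-0.61978×-0.35018 + 0.78478×0.93668×0.95542 = 0.405963 + 0.702318 = 1.108281.
Q̄ = (S_0/π) × [bracket] = (1675/π) × 1.108281 = 590.90 W/m².
Ratio Q̄_A / Q̄_B = 262.45 / 590.90 = 0.4442.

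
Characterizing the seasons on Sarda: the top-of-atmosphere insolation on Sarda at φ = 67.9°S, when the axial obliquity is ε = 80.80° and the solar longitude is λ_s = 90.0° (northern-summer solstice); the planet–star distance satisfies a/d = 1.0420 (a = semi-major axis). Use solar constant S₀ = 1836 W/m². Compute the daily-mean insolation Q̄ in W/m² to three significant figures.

Q̄ ≈ 0.00 W/m²

Solar declination: sin δ = sin ε · sin λ_s = sin 80.80° × sin 90.0° = 0.98714, so δ = +80.800°.
cos H₀ = −tan(-67.9°) tan(+80.800°) = 15.2052 ≥ 1 ⇒ polar night, H₀ = 0 and Q̄ = 0.
Inverse-square distance factor (a/d)² = 1.0420² = 1.085764.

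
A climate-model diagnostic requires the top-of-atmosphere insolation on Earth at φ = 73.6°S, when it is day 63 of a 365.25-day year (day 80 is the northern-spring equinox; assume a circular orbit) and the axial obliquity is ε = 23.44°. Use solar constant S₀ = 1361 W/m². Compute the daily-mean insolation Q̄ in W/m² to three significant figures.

Q̄ ≈ 206 W/m²

Solar longitude: λ_s = 360° × (63 − 80)/365.25 = -16.756°, i.e. -16.756° + 360° = 343.244°.
sin δ = sin 23.44° × sin 343.244° = -0.11468, so δ = -6.585°.
cos H₀ = −tan(-73.6°) tan(-6.585°) = -0.3922, H₀ = 1.9739 rad.
Bracket: H₀ sin φ sin δ + cos φ cos δ sin H₀ = 1.9739×-0.95931×-0.11468 + 0.28234×0.99340×0.91987 = 0.217156 + 0.258002 = 0.475158.
Q̄ = (S₀/π) × [bracket] = (1361/π) × 0.475158 = 205.8 W/m².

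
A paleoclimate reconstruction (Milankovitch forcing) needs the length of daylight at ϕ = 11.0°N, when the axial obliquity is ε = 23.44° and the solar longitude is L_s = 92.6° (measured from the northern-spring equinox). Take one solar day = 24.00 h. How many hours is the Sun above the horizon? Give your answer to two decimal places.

12.64 h

Solar declination: sin δ = sin ε · sin L_s = sin 23.44° × sin 92.6° = 0.39738, so δ = +23.414°.
cos h₀ = −tan ϕ · tan δ = −tan(+11.0°) × tan(+23.414°) = -0.0842, so h₀ = 1.6551 rad = 94.83°.
Daylight = 2h₀/(2π) × 24.00 h = (1.6551/π) × 24.00 = 12.64 h.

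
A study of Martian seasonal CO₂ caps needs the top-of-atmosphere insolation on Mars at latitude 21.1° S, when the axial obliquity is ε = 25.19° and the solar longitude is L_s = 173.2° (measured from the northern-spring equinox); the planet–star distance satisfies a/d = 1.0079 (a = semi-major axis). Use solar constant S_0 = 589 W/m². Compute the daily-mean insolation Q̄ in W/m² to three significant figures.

Solar declination: sin δ = sin ε · sin L_s = sin 25.19° × sin 173.2° = 0.05040, so δ = +2.889°.
cos h₀ = −tan(-21.1°) tan(+2.889°) = 0.0195, h₀ = 1.5513 rad.
Bracket: h₀ sin ϕ sin δ + cos ϕ cos δ sin h₀ = 1.5513×-0.36000×0.05040 + 0.93295×0.99873×0.99981 = -0.028147 + 0.931588 = 0.903441.
Inverse-square distance factor (a/d)² = 1.0079² = 1.015862.
Q̄ = (S_0/π) × 1.015862 × [bracket] = (589/π) × 1.015862 × 0.903441 = 172.1 W/m².

Q̄ ≈ 172 W/m²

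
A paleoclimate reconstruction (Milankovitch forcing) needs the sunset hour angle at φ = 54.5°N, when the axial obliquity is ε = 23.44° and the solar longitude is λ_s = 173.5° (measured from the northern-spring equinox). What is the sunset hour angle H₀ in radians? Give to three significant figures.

H₀ = 1.63 rad

Solar declination: sin δ = sin ε · sin λ_s = sin 23.44° × sin 173.5° = 0.04503, so δ = +2.581°.
cos H₀ = −tan φ · tan δ = −tan(+54.5°) × tan(+2.581°) = -0.0632, so H₀ = 1.6340 rad = 93.62°.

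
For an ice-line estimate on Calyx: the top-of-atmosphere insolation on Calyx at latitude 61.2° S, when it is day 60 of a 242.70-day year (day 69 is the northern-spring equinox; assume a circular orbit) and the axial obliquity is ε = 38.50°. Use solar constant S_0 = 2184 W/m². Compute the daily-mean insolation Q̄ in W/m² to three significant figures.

Solar longitude: L_s = 360° × (60 − 69)/242.70 = -13.350°, i.e. -13.350° + 360° = 346.650°.
sin δ = sin 38.50° × sin 346.650° = -0.14374, so δ = -8.264°.
cos h₀ = −tan(-61.2°) tan(-8.264°) = -0.2642, h₀ = 1.8382 rad.
Bracket: h₀ sin ϕ sin δ + cos ϕ cos δ sin h₀ = 1.8382×-0.87631×-0.14374 + 0.48175×0.98962×0.96447 = 0.231541 + 0.459811 = 0.691352.
Q̄ = (S_0/π) × [bracket] = (2184/π) × 0.691352 = 480.6 W/m².

Q̄ ≈ 481 W/m²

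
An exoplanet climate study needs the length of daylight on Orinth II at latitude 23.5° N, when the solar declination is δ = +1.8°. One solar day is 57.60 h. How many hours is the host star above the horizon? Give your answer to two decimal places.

cos h₀ = −tan ϕ · tan δ = −tan(+23.5°) × tan(+1.800°) = -0.0137, so h₀ = 1.5845 rad = 90.78°.
Daylight = 2h₀/(2π) × 57.60 h = (1.5845/π) × 57.60 = 29.05 h.

29.05 h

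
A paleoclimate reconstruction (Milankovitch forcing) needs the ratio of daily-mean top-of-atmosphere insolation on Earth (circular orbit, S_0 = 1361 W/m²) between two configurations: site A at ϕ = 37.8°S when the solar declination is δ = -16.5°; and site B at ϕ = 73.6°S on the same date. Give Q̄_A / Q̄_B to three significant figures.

— Configuration A (ϕ=-37.8°):
cos h₀ = −tan(-37.8°) tan(-16.500°) = -0.2298, h₀ = 1.8026 rad.
Bracket: h₀ sin ϕ sin δ + cos ϕ cos δ sin h₀ = 1.8026×-0.61291×-0.28402 + 0.79016×0.95882×0.97325 = 0.313794 + 0.737355 = 1.051149.
Q̄ = (S_0/π) × [bracket] = (1361/π) × 1.051149 = 455.38 W/m².
— Configuration B (ϕ=-73.6°):
cos h₀ = −tan(-73.6°) tan(-16.500°) = -1.0064 ≤ −1 ⇒ polar day, h₀ = π.
Bracket: h₀ sin ϕ sin δ + cos ϕ cos δ sin h₀ = 3.1416×-0.95931×-0.28402 + 0.28234×0.95882×0.00000 = 0.855970 + 0.000000 = 0.855970.
Q̄ = (S_0/π) × [bracket] = (1361/π) × 0.855970 = 370.82 W/m².
Ratio Q̄_A / Q̄_B = 455.38 / 370.82 = 1.228.

Q̄_A / Q̄_B ≈ 1.23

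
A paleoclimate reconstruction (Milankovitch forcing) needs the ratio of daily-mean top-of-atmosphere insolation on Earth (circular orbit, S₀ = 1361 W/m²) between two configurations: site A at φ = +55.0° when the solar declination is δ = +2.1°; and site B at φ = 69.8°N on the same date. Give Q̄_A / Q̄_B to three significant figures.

— Configuration A (φ=+55.0°):
cos H₀ = −tan(+55.0°) tan(+2.100°) = -0.0524, H₀ = 1.6232 rad.
Bracket: H₀ sin φ sin δ + cos φ cos δ sin H₀ = 1.6232×0.81915×0.03664 + 0.57358×0.99933×0.99863 = 0.048718 + 0.572410 = 0.621128.
Q̄ = (S₀/π) × [bracket] = (1361/π) × 0.621128 = 269.08 W/m².
— Configuration B (φ=+69.8°):
cos H₀ = −tan(+69.8°) tan(+2.100°) = -0.0997, H₀ = 1.6706 rad.
Bracket: H₀ sin φ sin δ + cos φ cos δ sin H₀ = 1.6706×0.93849×0.03664 + 0.34530×0.99933×0.99502 = 0.057446 + 0.343350 = 0.400796.
Q̄ = (S₀/π) × [bracket] = (1361/π) × 0.400796 = 173.63 W/m².
Ratio Q̄_A / Q̄_B = 269.08 / 173.63 = 1.550.

Q̄_A / Q̄_B ≈ 1.55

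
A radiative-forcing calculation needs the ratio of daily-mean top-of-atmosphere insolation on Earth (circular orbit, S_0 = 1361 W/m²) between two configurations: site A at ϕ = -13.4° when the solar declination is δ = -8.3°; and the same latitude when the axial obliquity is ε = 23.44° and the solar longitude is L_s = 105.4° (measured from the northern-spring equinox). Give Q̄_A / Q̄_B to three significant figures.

— Configuration A (ϕ=-13.4°):
cos h₀ = −tan(-13.4°) tan(-8.300°) = -0.0348, h₀ = 1.6056 rad.
Bracket: h₀ sin ϕ sin δ + cos ϕ cos δ sin h₀ = 1.6056×-0.23175×-0.14436 + 0.97278×0.98953×0.99940 = 0.053716 + 0.962017 = 1.015733.
Q̄ = (S_0/π) × [bracket] = (1361/π) × 1.015733 = 440.04 W/m².
— Configuration B (ϕ=-13.4°):
Solar declination: sin δ = sin ε · sin L_s = sin 23.44° × sin 105.4° = 0.38351, so δ = +22.551°.
cos h₀ = −tan(-13.4°) tan(+22.551°) = 0.0989, h₀ = 1.4717 rad.
Bracket: h₀ sin ϕ sin δ + cos ϕ cos δ sin h₀ = 1.4717×-0.23175×0.38351 + 0.97278×0.92354×0.99509 = -0.130802 + 0.893990 = 0.763188.
Q̄ = (S_0/π) × [bracket] = (1361/π) × 0.763188 = 330.63 W/m².
Ratio Q̄_A / Q̄_B = 440.04 / 330.63 = 1.331.

Q̄_A / Q̄_B ≈ 1.33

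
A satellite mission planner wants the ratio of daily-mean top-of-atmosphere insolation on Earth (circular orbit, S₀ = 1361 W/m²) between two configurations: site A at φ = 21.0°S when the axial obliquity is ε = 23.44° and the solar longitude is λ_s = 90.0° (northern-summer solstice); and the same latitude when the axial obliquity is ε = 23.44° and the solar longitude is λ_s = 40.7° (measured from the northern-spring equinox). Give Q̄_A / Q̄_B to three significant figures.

— Configuration A (φ=-21.0°):
Solar declination: sin δ = sin ε · sin λ_s = sin 23.44° × sin 90.0° = 0.39779, so δ = +23.440°.
cos H₀ = −tan(-21.0°) tan(+23.440°) = 0.1664, H₀ = 1.4036 rad.
Bracket: H₀ sin φ sin δ + cos φ cos δ sin H₀ = 1.4036×-0.35837×0.39779 + 0.93358×0.91748×0.98605 = -0.200092 + 0.844592 = 0.644500.
Q̄ = (S₀/π) × [bracket] = (1361/π) × 0.644500 = 279.21 W/m².
— Configuration B (φ=-21.0°):
Solar declination: sin δ = sin ε · sin λ_s = sin 23.44° × sin 40.7° = 0.25940, so δ = +15.034°.
cos H₀ = −tan(-21.0°) tan(+15.034°) = 0.1031, H₀ = 1.4675 rad.
Bracket: H₀ sin φ sin δ + cos φ cos δ sin H₀ = 1.4675×-0.35837×0.25940 + 0.93358×0.96577×0.99467 = -0.136421 + 0.896818 = 0.760397.
Q̄ = (S₀/π) × [bracket] = (1361/π) × 0.760397 = 329.42 W/m².
Ratio Q̄_A / Q̄_B = 279.21 / 329.42 = 0.8476.

Q̄_A / Q̄_B ≈ 0.848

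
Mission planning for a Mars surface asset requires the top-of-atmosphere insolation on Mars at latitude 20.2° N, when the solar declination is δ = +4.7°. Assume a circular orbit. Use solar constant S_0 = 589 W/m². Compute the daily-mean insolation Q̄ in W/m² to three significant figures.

Q̄ ≈ 184 W/m²

cos h₀ = −tan(+20.2°) tan(+4.700°) = -0.0302, h₀ = 1.6011 rad.
Bracket: h₀ sin ϕ sin δ + cos ϕ cos δ sin h₀ = 1.6011×0.34530×0.08194 + 0.93849×0.99664×0.99954 = 0.045301 + 0.934906 = 0.980207.
Q̄ = (S_0/π) × [bracket] = (589/π) × 0.980207 = 183.8 W/m².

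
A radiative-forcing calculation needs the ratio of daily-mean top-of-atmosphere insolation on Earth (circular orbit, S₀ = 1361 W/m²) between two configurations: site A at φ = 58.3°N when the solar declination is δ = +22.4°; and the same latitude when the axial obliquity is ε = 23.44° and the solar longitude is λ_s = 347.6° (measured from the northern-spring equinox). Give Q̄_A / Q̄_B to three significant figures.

Q̄_A / Q̄_B ≈ 2.67

— Configuration A (φ=+58.3°):
cos H₀ = −tan(+58.3°) tan(+22.400°) = -0.6674, H₀ = 2.3015 rad.
Bracket: H₀ sin φ sin δ + cos φ cos δ sin H₀ = 2.3015×0.85081×0.38107 + 0.52547×0.92455×0.74473 = 0.746188 + 0.361807 = 1.107995.
Q̄ = (S₀/π) × [bracket] = (1361/π) × 1.107995 = 480.01 W/m².
— Configuration B (φ=+58.3°):
Solar declination: sin δ = sin ε · sin λ_s = sin 23.44° × sin 347.6° = -0.08542, so δ = -4.900°.
cos H₀ = −tan(+58.3°) tan(-4.900°) = 0.1388, H₀ = 1.4315 rad.
Bracket: H₀ sin φ sin δ + cos φ cos δ sin H₀ = 1.4315×0.85081×-0.08542 + 0.52547×0.99635×0.99032 = -0.104036 + 0.518484 = 0.414448.
Q̄ = (S₀/π) × [bracket] = (1361/π) × 0.414448 = 179.55 W/m².
Ratio Q̄_A / Q̄_B = 480.01 / 179.55 = 2.673.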